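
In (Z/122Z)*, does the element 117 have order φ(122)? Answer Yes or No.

No

φ(122) = φ(2)·φ(61) = 1·60 = 60 = 2^2 · 3 · 5.
117 is a primitive root mod 122 iff 117^(φ(122)/q) ≢ 1 for every prime q | φ(122), i.e. q ∈ {2, 3, 5}.
117^30 ≡ 1 (mod 122)  [q = 2: ≡ 1 ✗]
117^20 ≡ 47 (mod 122)  [q = 3: ≢ 1 ✓]
117^12 ≡ 81 (mod 122)  [q = 5: ≢ 1 ✓]
The check at q = 2 fails, so 117 generates a proper subgroup.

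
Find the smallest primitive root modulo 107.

2

φ(107) = 107 − 1 = 106 = 2 · 53.
Test candidates g = 2, 3, … against the prime factors q ∈ {2, 53} of φ(107): g is a generator iff g^(106/q) ≢ 1 for every such q.
g = 2: 2^53 ≡ 106; 2^2 ≡ 4 — none is 1, so 2 is a primitive root.
The smallest primitive root modulo 107 is 2.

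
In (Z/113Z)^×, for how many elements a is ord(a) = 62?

φ(113) = 113 − 1 = 112 = 2^4 · 7.
Since (Z/113Z)^× is cyclic of order 112, the number of elements of order d is φ(d) when d | 112 and 0 otherwise.
Here 112 is not a multiple of 62, so there are no elements of order 62.

0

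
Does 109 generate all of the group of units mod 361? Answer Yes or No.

φ(361) = φ(19^2) = 19·(19−1) = 342 = 2 · 3^2 · 19.
An element g generates (Z/361Z)^× iff g^(342/q) ≢ 1 (mod 361) for each prime q ∈ {2, 3, 19}.
109^171 ≡ 360 (mod 361)  [q = 2: ≢ 1 ✓]
109^114 ≡ 292 (mod 361)  [q = 3: ≢ 1 ✓]
109^18 ≡ 324 (mod 361)  [q = 19: ≢ 1 ✓]
All checks pass, so 109 has order 342 and is a primitive root modulo 361.

Yes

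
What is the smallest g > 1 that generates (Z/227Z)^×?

φ(227) = 227 − 1 = 226 = 2 · 113.
g is a primitive root iff g^(226/q) ≢ 1 (mod 227) for each prime q ∈ {2, 113}.
g = 2: 2^113 ≡ 226; 2^2 ≡ 4 — none is 1, so 2 is a primitive root.
So 2 is the smallest generator of (Z/227Z)^×.

2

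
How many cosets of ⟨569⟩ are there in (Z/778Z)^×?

Since 569 ∈ (Z/778Z)^×, its order divides φ(778) = φ(2)·φ(389) = 1·388 = 388 = 2^2 · 97.
Divisors of 388: 1, 2, 4, 97, 194, 388.
Test each divisor d:
569^1 ≡ 569
569^2 ≡ 113
569^4 ≡ 321
569^97 ≡ 1
The order of 569 is 97, so the subgroup it generates has 97 elements.
[(Z/778Z)^× : ⟨569⟩] = 388/97 = 4.

4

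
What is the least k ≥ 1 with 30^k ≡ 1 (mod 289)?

The order of 30 must divide φ(289) = φ(17^2) = 17·(17−1) = 272 = 2^4 · 17.
Divisors of 272: 1, 2, 4, 8, 16, 17, 34, 68, 136, 272.
Test each divisor d:
30^1 ≡ 30 (mod 289)
30^2 ≡ 33 (mod 289)
30^4 ≡ 222 (mod 289)
30^8 ≡ 154 (mod 289)
30^16 ≡ 18 (mod 289)
30^17 ≡ 251 (mod 289)
30^34 ≡ 288 (mod 289)
30^68 ≡ 1 (mod 289) ✓
So ord_289(30) = 68.

68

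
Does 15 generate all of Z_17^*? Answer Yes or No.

No

φ(17) = 17 − 1 = 16 = 2^4.
It suffices to check that the order of 15 is not a proper divisor of 16: compute 15^(16/q) for q ∈ {2}.
15^8 ≡ 1 (mod 17)  [q = 2: ≡ 1 ✗]
15^8 ≡ 1 shows ord(15) | 8, strictly less than φ(17); not a primitive root.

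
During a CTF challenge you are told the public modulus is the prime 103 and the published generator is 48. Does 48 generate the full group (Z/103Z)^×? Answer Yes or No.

φ(103) = 103 − 1 = 102 = 2 · 3 · 17.
48 is a primitive root mod 103 iff 48^(φ(103)/q) ≢ 1 for every prime q | φ(103), i.e. q ∈ {2, 3, 17}.
48^51 ≡ 102 (mod 103)  [q = 2: ≢ 1 ✓]
48^34 ≡ 46 (mod 103)  [q = 3: ≢ 1 ✓]
48^6 ≡ 76 (mod 103)  [q = 17: ≢ 1 ✓]
None equal 1, so ord_103(48) = 102: 48 is a primitive root.

Yes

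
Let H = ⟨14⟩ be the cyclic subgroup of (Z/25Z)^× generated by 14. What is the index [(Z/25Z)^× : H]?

The order of 14 must divide φ(25) = φ(5^2) = 5·(5−1) = 20 = 2^2 · 5.
Divisors of 20: 1, 2, 4, 5, 10, 20.
Check 14^d mod 25 for each divisor in increasing order:
14^1 ≡ 14 (mod 25)
14^2 ≡ 21 (mod 25)
14^4 ≡ 16 (mod 25)
14^5 ≡ 24 (mod 25)
14^10 ≡ 1 (mod 25) ✓
The order of 14 is 10, so the subgroup it generates has 10 elements.
Index = |(Z/25Z)^×| / |⟨14⟩| = 20 / 10 = 2.

2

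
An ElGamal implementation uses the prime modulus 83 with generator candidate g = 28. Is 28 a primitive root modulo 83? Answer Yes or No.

No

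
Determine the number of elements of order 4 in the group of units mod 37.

φ(37) = 37 − 1 = 36 = 2^2 · 3^2.
Since (Z/37Z)^× is cyclic of order 36, the number of elements of order d is φ(d) when d | 36 and 0 otherwise.
4 = 2^2 divides 36, and φ(4) = 2.

2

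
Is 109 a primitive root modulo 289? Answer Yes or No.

φ(289) = φ(17^2) = 17·(17−1) = 272 = 2^4 · 17.
Test 109^(272/q) mod 289 for each prime factor q of 272:
109^136 ≡ 288 (mod 289)  [q = 2: ≢ 1 ✓]
109^16 ≡ 120 (mod 289)  [q = 17: ≢ 1 ✓]
All checks pass, so 109 has order 272 and is a primitive root modulo 289.

Yes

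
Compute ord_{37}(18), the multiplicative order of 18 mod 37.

36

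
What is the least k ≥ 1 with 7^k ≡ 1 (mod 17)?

16

The order of 7 must divide φ(17) = 17 − 1 = 16 = 2^4.
Divisors of 16: 1, 2, 4, 8, 16.
Test each divisor d:
7^1 ≡ 7 (mod 17)
7^2 ≡ 15 (mod 17)
7^4 ≡ 4 (mod 17)
7^8 ≡ 16 (mod 17)
7^16 ≡ 1 (mod 17) ✓
Therefore the multiplicative order of 7 modulo 17 is 16.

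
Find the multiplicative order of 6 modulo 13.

Since 6 ∈ (Z/13Z)^×, its order divides φ(13) = 13 − 1 = 12 = 2^2 · 3.
Divisors of 12: 1, 2, 3, 4, 6, 12.
Check 6^d mod 13 for each divisor in increasing order:
6^1 ≡ 6 (mod 13)
6^2 ≡ 10 (mod 13)
6^3 ≡ 8 (mod 13)
6^4 ≡ 9 (mod 13)
6^6 ≡ 12 (mod 13)
6^12 ≡ 1 (mod 13) ✓
Hence ord(6) = 12.

12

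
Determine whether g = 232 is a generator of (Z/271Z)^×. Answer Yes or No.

No

φ(271) = 271 − 1 = 270 = 2 · 3^3 · 5.
232 is a primitive root mod 271 iff 232^(φ(271)/q) ≢ 1 for every prime q | φ(271), i.e. q ∈ {2, 3, 5}.
232^135 ≡ 270 (mod 271)  [q = 2: ≢ 1 ✓]
232^90 ≡ 1 (mod 271)  [q = 3: ≡ 1 ✗]
232^54 ≡ 100 (mod 271)  [q = 5: ≢ 1 ✓]
Since 232^90 ≡ 1, the order of 232 divides 90 < 270, so 232 is not a primitive root.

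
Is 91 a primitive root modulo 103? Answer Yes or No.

No

φ(103) = 103 − 1 = 102 = 2 · 3 · 17.
An element g generates (Z/103Z)^× iff g^(102/q) ≢ 1 (mod 103) for each prime q ∈ {2, 3, 17}.
91^51 ≡ 1 (mod 103)  [q = 2: ≡ 1 ✗]
91^34 ≡ 56 (mod 103)  [q = 3: ≢ 1 ✓]
91^6 ≡ 14 (mod 103)  [q = 17: ≢ 1 ✓]
The check at q = 2 fails, so 91 generates a proper subgroup.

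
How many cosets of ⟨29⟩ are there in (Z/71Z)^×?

2

The order of 29 must divide φ(71) = 71 − 1 = 70 = 2 · 5 · 7.
Divisors of 70: 1, 2, 5, 7, 10, 14, 35, 70.
Check 29^d mod 71 for each divisor in increasing order:
29^1 ≡ 29
29^2 ≡ 60
29^5 ≡ 30
29^7 ≡ 25
29^10 ≡ 48
29^14 ≡ 57
29^35 ≡ 1
The order of 29 is 35, so the subgroup it generates has 35 elements.
[(Z/71Z)^× : ⟨29⟩] = 70/35 = 2.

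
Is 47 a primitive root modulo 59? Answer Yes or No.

φ(59) = 59 − 1 = 58 = 2 · 29.
An element g generates (Z/59Z)^× iff g^(58/q) ≢ 1 (mod 59) for each prime q ∈ {2, 29}.
47^29 ≡ 58 (mod 59)  [q = 2: ≢ 1 ✓]
47^2 ≡ 26 (mod 59)  [q = 29: ≢ 1 ✓]
None equal 1, so ord_59(47) = 58: 47 is a primitive root.

Yes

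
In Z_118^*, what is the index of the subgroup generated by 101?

Since 101 ∈ (Z/118Z)^×, its order divides φ(118) = φ(2)·φ(59) = 1·58 = 58 = 2 · 29.
Divisors of 58: 1, 2, 29, 58.
Compute 101^d (mod 118) for the divisors d until we hit 1:
101^1 ≡ 101 (mod 118)
101^2 ≡ 53 (mod 118)
101^29 ≡ 117 (mod 118)
101^58 ≡ 1 (mod 118) ✓
The order of 101 is 58, so the subgroup it generates has 58 elements.
[(Z/118Z)^× : ⟨101⟩] = 58/58 = 1.

1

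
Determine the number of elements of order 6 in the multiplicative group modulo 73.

2

φ(73) = 73 − 1 = 72 = 2^3 · 3^2.
(Z/73Z)^× is cyclic (|G| = 72); a cyclic group of order m has exactly φ(d) elements of each order d | m, and none otherwise.
6 = 2 · 3 divides 72, and φ(6) = 2.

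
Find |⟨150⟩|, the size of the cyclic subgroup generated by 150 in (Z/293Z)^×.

Since 150 ∈ (Z/293Z)^×, its order divides φ(293) = 293 − 1 = 292 = 2^2 · 73.
Divisors of 292: 1, 2, 4, 73, 146, 292.
Test each divisor d:
150^1 ≡ 150 (mod 293)
150^2 ≡ 232 (mod 293)
150^4 ≡ 205 (mod 293)
150^73 ≡ 1 (mod 293) ✓
Therefore the multiplicative order of 150 modulo 293 is 73.

73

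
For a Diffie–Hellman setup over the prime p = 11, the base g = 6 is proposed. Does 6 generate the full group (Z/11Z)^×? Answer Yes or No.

Yes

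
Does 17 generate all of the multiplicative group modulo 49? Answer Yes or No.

φ(49) = φ(7^2) = 7·(7−1) = 42 = 2 · 3 · 7.
Test 17^(42/q) mod 49 for each prime factor q of 42:
17^21 ≡ 48 (mod 49)  [q = 2: ≢ 1 ✓]
17^14 ≡ 30 (mod 49)  [q = 3: ≢ 1 ✓]
17^6 ≡ 22 (mod 49)  [q = 7: ≢ 1 ✓]
All checks pass, so 17 has order 42 and is a primitive root modulo 49.

Yes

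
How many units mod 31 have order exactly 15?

8

φ(31) = 31 − 1 = 30 = 2 · 3 · 5.
In a cyclic group of order 30, there are φ(d) elements of order d for each divisor d of 30, and zero for non-divisors.
15 = 3 · 5 divides 30, and φ(15) = 8.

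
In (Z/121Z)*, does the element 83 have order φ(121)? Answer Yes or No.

Yes

φ(121) = φ(11^2) = 11·(11−1) = 110 = 2 · 5 · 11.
Test 83^(110/q) mod 121 for each prime factor q of 110:
83^55 ≡ 120 (mod 121)  [q = 2: ≢ 1 ✓]
83^22 ≡ 3 (mod 121)  [q = 5: ≢ 1 ✓]
83^10 ≡ 23 (mod 121)  [q = 11: ≢ 1 ✓]
None equal 1, so ord_121(83) = 110: 83 is a primitive root.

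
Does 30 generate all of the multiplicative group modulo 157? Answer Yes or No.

φ(157) = 157 − 1 = 156 = 2^2 · 3 · 13.
An element g generates (Z/157Z)^× iff g^(156/q) ≢ 1 (mod 157) for each prime q ∈ {2, 3, 13}.
30^78 ≡ 1 (mod 157)  [q = 2: ≡ 1 ✗]
30^52 ≡ 144 (mod 157)  [q = 3: ≢ 1 ✓]
30^12 ≡ 99 (mod 157)  [q = 13: ≢ 1 ✓]
The check at q = 2 fails, so 30 generates a proper subgroup.

No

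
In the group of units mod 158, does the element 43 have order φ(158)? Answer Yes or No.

Yes

φ(158) = φ(2)·φ(79) = 1·78 = 78 = 2 · 3 · 13.
An element g generates (Z/158Z)^× iff g^(78/q) ≢ 1 (mod 158) for each prime q ∈ {2, 3, 13}.
43^39 ≡ 157 (mod 158)  [q = 2: ≢ 1 ✓]
43^26 ≡ 23 (mod 158)  [q = 3: ≢ 1 ✓]
43^6 ≡ 141 (mod 158)  [q = 13: ≢ 1 ✓]
Every test exponent gives a nontrivial residue, hence 43 generates the full group.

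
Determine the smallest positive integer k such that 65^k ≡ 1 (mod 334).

The order of 65 must divide φ(334) = φ(2)·φ(167) = 1·166 = 166 = 2 · 83.
Divisors of 166: 1, 2, 83, 166.
Check 65^d mod 334 for each divisor in increasing order:
65^1 ≡ 65 (mod 334)
65^2 ≡ 217 (mod 334)
65^83 ≡ 1 (mod 334) ✓
Therefore the multiplicative order of 65 modulo 334 is 83.

83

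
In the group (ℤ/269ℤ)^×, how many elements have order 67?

φ(269) = 269 − 1 = 268 = 2^2 · 67.
In a cyclic group of order 268, there are φ(d) elements of order d for each divisor d of 268, and zero for non-divisors.
67 | 268, and φ(67) = 67 − 1 = 66.

66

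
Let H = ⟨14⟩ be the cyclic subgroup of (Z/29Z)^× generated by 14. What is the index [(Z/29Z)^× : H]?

By Lagrange's theorem, ord_29(14) divides φ(29) = 29 − 1 = 28 = 2^2 · 7.
Divisors of 28: 1, 2, 4, 7, 14, 28.
Compute 14^d (mod 29) for the divisors d until we hit 1:
14^1 ≡ 14 (mod 29)
14^2 ≡ 22 (mod 29)
14^4 ≡ 20 (mod 29)
14^7 ≡ 12 (mod 29)
14^14 ≡ 28 (mod 29)
14^28 ≡ 1 (mod 29) ✓
The order of 14 is 28, so the subgroup it generates has 28 elements.
The index is φ(29) / ord(14) = 28 / 28 = 1.

1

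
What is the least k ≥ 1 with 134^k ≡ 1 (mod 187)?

40

The order of 134 must divide φ(187) = φ(11·17) = (11−1)·(17−1) = 10·16 = 160 = 2^5 · 5.
Divisors of 160: 1, 2, 4, 5, 8, 10, 16, 20, 32, 40, 80, 160.
Evaluate successive powers at the divisors of 160:
134^1 ≡ 134 (mod 187)
134^2 ≡ 4 (mod 187)
134^4 ≡ 16 (mod 187)
134^5 ≡ 87 (mod 187)
134^8 ≡ 69 (mod 187)
134^10 ≡ 89 (mod 187)
134^16 ≡ 86 (mod 187)
134^20 ≡ 67 (mod 187)
134^32 ≡ 103 (mod 187)
134^40 ≡ 1 (mod 187) ✓
Therefore the multiplicative order of 134 modulo 187 is 40.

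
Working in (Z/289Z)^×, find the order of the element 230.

136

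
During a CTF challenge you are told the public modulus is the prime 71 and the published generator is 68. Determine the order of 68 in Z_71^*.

ord(68) | φ(71) = 71 − 1 = 70 = 2 · 5 · 7.
Divisors of 70: 1, 2, 5, 7, 10, 14, 35, 70.
Evaluate successive powers at the divisors of 70:
68^1 ≡ 68 (mod 71)
68^2 ≡ 9 (mod 71)
68^5 ≡ 41 (mod 71)
68^7 ≡ 14 (mod 71)
68^10 ≡ 48 (mod 71)
68^14 ≡ 54 (mod 71)
68^35 ≡ 70 (mod 71)
68^70 ≡ 1 (mod 71) ✓
Hence ord(68) = 70.

70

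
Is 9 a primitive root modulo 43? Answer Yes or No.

φ(43) = 43 − 1 = 42 = 2 · 3 · 7.
An element g generates (Z/43Z)^× iff g^(42/q) ≢ 1 (mod 43) for each prime q ∈ {2, 3, 7}.
9^21 ≡ 1 (mod 43)  [q = 2: ≡ 1 ✗]
9^14 ≡ 6 (mod 43)  [q = 3: ≢ 1 ✓]
9^6 ≡ 4 (mod 43)  [q = 7: ≢ 1 ✓]
Since 9^21 ≡ 1, the order of 9 divides 21 < 42, so 9 is not a primitive root.

No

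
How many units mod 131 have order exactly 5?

4

φ(131) = 131 − 1 = 130 = 2 · 5 · 13.
Since (Z/131Z)^× is cyclic of order 130, the number of elements of order d is φ(d) when d | 130 and 0 otherwise.
5 | 130, and φ(5) = 5 − 1 = 4.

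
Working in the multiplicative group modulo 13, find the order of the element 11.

Since 11 ∈ (Z/13Z)^×, its order divides φ(13) = 13 − 1 = 12 = 2^2 · 3.
Divisors of 12: 1, 2, 3, 4, 6, 12.
Compute 11^d (mod 13) for the divisors d until we hit 1:
11^1 ≡ 11 (mod 13)
11^2 ≡ 4 (mod 13)
11^3 ≡ 5 (mod 13)
11^4 ≡ 3 (mod 13)
11^6 ≡ 12 (mod 13)
11^12 ≡ 1 (mod 13) ✓
Therefore the multiplicative order of 11 modulo 13 is 12.

12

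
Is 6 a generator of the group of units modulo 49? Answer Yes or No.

No

φ(49) = φ(7^2) = 7·(7−1) = 42 = 2 · 3 · 7.
It suffices to check that the order of 6 is not a proper divisor of 42: compute 6^(42/q) for q ∈ {2, 3, 7}.
6^21 ≡ 48 (mod 49)  [q = 2: ≢ 1 ✓]
6^14 ≡ 1 (mod 49)  [q = 3: ≡ 1 ✗]
6^6 ≡ 8 (mod 49)  [q = 7: ≢ 1 ✓]
6^14 ≡ 1 shows ord(6) | 14, strictly less than φ(49); not a primitive root.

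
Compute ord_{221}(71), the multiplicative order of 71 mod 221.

48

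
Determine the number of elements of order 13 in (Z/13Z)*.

φ(13) = 13 − 1 = 12 = 2^2 · 3.
In a cyclic group of order 12, there are φ(d) elements of order d for each divisor d of 12, and zero for non-divisors.
13 does not divide 12, so no element of (Z/13Z)^× has order 13.

0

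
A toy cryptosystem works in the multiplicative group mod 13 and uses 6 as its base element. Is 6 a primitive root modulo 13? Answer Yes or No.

Yes

φ(13) = 13 − 1 = 12 = 2^2 · 3.
6 is a primitive root mod 13 iff 6^(φ(13)/q) ≢ 1 for every prime q | φ(13), i.e. q ∈ {2, 3}.
6^6 ≡ 12 (mod 13)  [q = 2: ≢ 1 ✓]
6^4 ≡ 9 (mod 13)  [q = 3: ≢ 1 ✓]
Every test exponent gives a nontrivial residue, hence 6 generates the full group.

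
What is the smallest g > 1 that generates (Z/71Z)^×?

φ(71) = 71 − 1 = 70 = 2 · 5 · 7.
Test candidates g = 2, 3, … against the prime factors q ∈ {2, 5, 7} of φ(71): g is a generator iff g^(70/q) ≢ 1 for every such q.
g = 2: 2^35 ≡ 1 — hits 1, so not a primitive root.
g = 3: 3^35 ≡ 1 — hits 1, so not a primitive root.
g = 4: 4^35 ≡ 1 — hits 1, so not a primitive root.
g = 5: 5^35 ≡ 1 — hits 1, so not a primitive root.
g = 6: 6^35 ≡ 1 — hits 1, so not a primitive root.
g = 7: 7^35 ≡ 70; 7^14 ≡ 54; 7^10 ≡ 45 — none is 1, so 7 is a primitive root.
The smallest primitive root modulo 71 is 7.

7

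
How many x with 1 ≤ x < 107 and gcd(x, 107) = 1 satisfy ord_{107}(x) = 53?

52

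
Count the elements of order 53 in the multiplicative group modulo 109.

φ(109) = 109 − 1 = 108 = 2^2 · 3^3.
Since (Z/109Z)^× is cyclic of order 108, the number of elements of order d is φ(d) when d | 108 and 0 otherwise.
53 does not divide 108, so no element of (Z/109Z)^× has order 53.

0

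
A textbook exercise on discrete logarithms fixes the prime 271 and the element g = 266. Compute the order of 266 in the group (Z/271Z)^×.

54

The order of 266 must divide φ(271) = 271 − 1 = 270 = 2 · 3^3 · 5.
Divisors of 270: 1, 2, 3, 5, 6, 9, 10, 15, 18, 27, 30, 45, 54, 90, 135, 270.
Evaluate successive powers at the divisors of 270:
266^1 ≡ 266 (mod 271)
266^2 ≡ 25 (mod 271)
266^3 ≡ 146 (mod 271)
266^5 ≡ 127 (mod 271)
266^6 ≡ 178 (mod 271)
266^9 ≡ 243 (mod 271)
266^10 ≡ 140 (mod 271)
266^15 ≡ 165 (mod 271)
266^18 ≡ 242 (mod 271)
266^27 ≡ 270 (mod 271)
266^30 ≡ 125 (mod 271)
266^45 ≡ 29 (mod 271)
266^54 ≡ 1 (mod 271) ✓
Therefore the multiplicative order of 266 modulo 271 is 54.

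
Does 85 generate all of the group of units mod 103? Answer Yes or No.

Yes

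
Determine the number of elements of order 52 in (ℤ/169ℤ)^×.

24

φ(169) = φ(13^2) = 13·(13−1) = 156 = 2^2 · 3 · 13.
In a cyclic group of order 156, there are φ(d) elements of order d for each divisor d of 156, and zero for non-divisors.
52 = 2^2 · 13 divides 156, and φ(52) = 24.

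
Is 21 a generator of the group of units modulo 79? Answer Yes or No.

No

φ(79) = 79 − 1 = 78 = 2 · 3 · 13.
Test 21^(78/q) mod 79 for each prime factor q of 78:
21^39 ≡ 1 (mod 79)  [q = 2: ≡ 1 ✗]
21^26 ≡ 1 (mod 79)  [q = 3: ≡ 1 ✗]
21^6 ≡ 8 (mod 79)  [q = 13: ≢ 1 ✓]
The check at q = 2 fails, so 21 generates a proper subgroup.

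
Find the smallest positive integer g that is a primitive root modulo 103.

5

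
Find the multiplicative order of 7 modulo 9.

Since 7 ∈ (Z/9Z)^×, its order divides φ(9) = φ(3^2) = 3·(3−1) = 6 = 2 · 3.
Divisors of 6: 1, 2, 3, 6.
Check 7^d mod 9 for each divisor in increasing order:
7^1 ≡ 7
7^2 ≡ 4
7^3 ≡ 1
The smallest such exponent is 3, so the order of 7 is 3.

3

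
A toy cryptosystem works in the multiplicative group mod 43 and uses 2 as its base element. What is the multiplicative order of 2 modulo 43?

14

The order of 2 must divide φ(43) = 43 − 1 = 42 = 2 · 3 · 7.
Divisors of 42: 1, 2, 3, 6, 7, 14, 21, 42.
Compute 2^d (mod 43) for the divisors d until we hit 1:
2^1 ≡ 2 (mod 43)
2^2 ≡ 4 (mod 43)
2^3 ≡ 8 (mod 43)
2^6 ≡ 21 (mod 43)
2^7 ≡ 42 (mod 43)
2^14 ≡ 1 (mod 43) ✓
Therefore the multiplicative order of 2 modulo 43 is 14.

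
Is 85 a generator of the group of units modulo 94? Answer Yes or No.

φ(94) = φ(2)·φ(47) = 1·46 = 46 = 2 · 23.
Test 85^(46/q) mod 94 for each prime factor q of 46:
85^23 ≡ 93 (mod 94)  [q = 2: ≢ 1 ✓]
85^2 ≡ 81 (mod 94)  [q = 23: ≢ 1 ✓]
None equal 1, so ord_94(85) = 46: 85 is a primitive root.

Yes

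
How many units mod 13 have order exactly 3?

φ(13) = 13 − 1 = 12 = 2^2 · 3.
(Z/13Z)^× is cyclic (|G| = 12); a cyclic group of order m has exactly φ(d) elements of each order d | m, and none otherwise.
3 | 12, and φ(3) = 3 − 1 = 2.

2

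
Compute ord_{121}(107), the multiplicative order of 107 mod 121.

110

ord(107) | φ(121) = φ(11^2) = 11·(11−1) = 110 = 2 · 5 · 11.
Divisors of 110: 1, 2, 5, 10, 11, 22, 55, 110.
Evaluate successive powers at the divisors of 110:
107^1 ≡ 107 (mod 121)
107^2 ≡ 75 (mod 121)
107^5 ≡ 21 (mod 121)
107^10 ≡ 78 (mod 121)
107^11 ≡ 118 (mod 121)
107^22 ≡ 9 (mod 121)
107^55 ≡ 120 (mod 121)
107^110 ≡ 1 (mod 121) ✓
The smallest such exponent is 110, so the order of 107 is 110.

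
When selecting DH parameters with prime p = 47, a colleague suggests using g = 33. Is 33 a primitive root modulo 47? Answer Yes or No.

Yes

φ(47) = 47 − 1 = 46 = 2 · 23.
It suffices to check that the order of 33 is not a proper divisor of 46: compute 33^(46/q) for q ∈ {2, 23}.
33^23 ≡ 46 (mod 47)  [q = 2: ≢ 1 ✓]
33^2 ≡ 8 (mod 47)  [q = 23: ≢ 1 ✓]
Every test exponent gives a nontrivial residue, hence 33 generates the full group.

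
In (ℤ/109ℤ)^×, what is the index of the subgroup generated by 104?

2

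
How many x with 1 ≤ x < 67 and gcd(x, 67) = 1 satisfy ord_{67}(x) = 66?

20

φ(67) = 67 − 1 = 66 = 2 · 3 · 11.
In a cyclic group of order 66, there are φ(d) elements of order d for each divisor d of 66, and zero for non-divisors.
66 = 2 · 3 · 11 divides 66, and φ(66) = 20.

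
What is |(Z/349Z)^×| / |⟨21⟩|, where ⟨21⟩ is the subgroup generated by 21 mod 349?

3

The order of 21 must divide φ(349) = 349 − 1 = 348 = 2^2 · 3 · 29.
Divisors of 348: 1, 2, 3, 4, 6, 12, 29, 58, 87, 116, 174, 348.
Test each divisor d:
21^1 ≡ 21 (mod 349)
21^2 ≡ 92 (mod 349)
21^3 ≡ 187 (mod 349)
21^4 ≡ 88 (mod 349)
21^6 ≡ 69 (mod 349)
21^12 ≡ 224 (mod 349)
21^29 ≡ 136 (mod 349)
21^58 ≡ 348 (mod 349)
21^87 ≡ 213 (mod 349)
21^116 ≡ 1 (mod 349) ✓
Thus |⟨21⟩| = ord(21) = 116.
[(Z/349Z)^× : ⟨21⟩] = 348/116 = 3.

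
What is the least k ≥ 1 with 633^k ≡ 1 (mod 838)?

418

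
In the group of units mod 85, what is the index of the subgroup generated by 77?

Since 77 ∈ (Z/85Z)^×, its order divides φ(85) = φ(5·17) = (5−1)·(17−1) = 4·16 = 64 = 2^6.
Divisors of 64: 1, 2, 4, 8, 16, 32, 64.
Compute 77^d (mod 85) for the divisors d until we hit 1:
77^1 ≡ 77
77^2 ≡ 64
77^4 ≡ 16
77^8 ≡ 1
Thus |⟨77⟩| = ord(77) = 8.
[(Z/85Z)^× : ⟨77⟩] = 64/8 = 8.

8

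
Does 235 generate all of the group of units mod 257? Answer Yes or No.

φ(257) = 257 − 1 = 256 = 2^8.
Test 235^(256/q) mod 257 for each prime factor q of 256:
235^128 ≡ 1 (mod 257)  [q = 2: ≡ 1 ✗]
Since 235^128 ≡ 1, the order of 235 divides 128 < 256, so 235 is not a primitive root.

No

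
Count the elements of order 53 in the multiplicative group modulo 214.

52

φ(214) = φ(2)·φ(107) = 1·106 = 106 = 2 · 53.
(Z/214Z)^× is cyclic (|G| = 106); a cyclic group of order m has exactly φ(d) elements of each order d | m, and none otherwise.
53 | 106, and φ(53) = 53 − 1 = 52.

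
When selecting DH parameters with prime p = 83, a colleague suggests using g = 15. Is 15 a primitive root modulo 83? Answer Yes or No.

φ(83) = 83 − 1 = 82 = 2 · 41.
An element g generates (Z/83Z)^× iff g^(82/q) ≢ 1 (mod 83) for each prime q ∈ {2, 41}.
15^41 ≡ 82 (mod 83)  [q = 2: ≢ 1 ✓]
15^2 ≡ 59 (mod 83)  [q = 41: ≢ 1 ✓]
None equal 1, so ord_83(15) = 82: 15 is a primitive root.

Yes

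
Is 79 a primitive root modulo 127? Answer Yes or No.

φ(127) = 127 − 1 = 126 = 2 · 3^2 · 7.
79 is a primitive root mod 127 iff 79^(φ(127)/q) ≢ 1 for every prime q | φ(127), i.e. q ∈ {2, 3, 7}.
79^63 ≡ 1 (mod 127)  [q = 2: ≡ 1 ✗]
79^42 ≡ 107 (mod 127)  [q = 3: ≢ 1 ✓]
79^18 ≡ 16 (mod 127)  [q = 7: ≢ 1 ✓]
The check at q = 2 fails, so 79 generates a proper subgroup.

No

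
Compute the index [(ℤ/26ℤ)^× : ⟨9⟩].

By Lagrange's theorem, ord_26(9) divides φ(26) = φ(2)·φ(13) = 1·12 = 12 = 2^2 · 3.
Divisors of 12: 1, 2, 3, 4, 6, 12.
Test each divisor d:
9^1 ≡ 9 (mod 26)
9^2 ≡ 3 (mod 26)
9^3 ≡ 1 (mod 26) ✓
So ord_26(9) = 3, hence |⟨9⟩| = 3.
The index is φ(26) / ord(9) = 12 / 3 = 4.

4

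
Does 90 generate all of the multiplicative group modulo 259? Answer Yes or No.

No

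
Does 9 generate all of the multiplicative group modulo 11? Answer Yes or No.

φ(11) = 11 − 1 = 10 = 2 · 5.
Test 9^(10/q) mod 11 for each prime factor q of 10:
9^5 ≡ 1 (mod 11)  [q = 2: ≡ 1 ✗]
9^2 ≡ 4 (mod 11)  [q = 5: ≢ 1 ✓]
9^5 ≡ 1 shows ord(9) | 5, strictly less than φ(11); not a primitive root.

No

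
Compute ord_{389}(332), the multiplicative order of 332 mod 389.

The order of 332 must divide φ(389) = 389 − 1 = 388 = 2^2 · 97.
Divisors of 388: 1, 2, 4, 97, 194, 388.
Evaluate successive powers at the divisors of 388:
332^1 ≡ 332 (mod 389)
332^2 ≡ 137 (mod 389)
332^4 ≡ 97 (mod 389)
332^97 ≡ 274 (mod 389)
332^194 ≡ 388 (mod 389)
332^388 ≡ 1 (mod 389) ✓
The smallest such exponent is 388, so the order of 332 is 388.

388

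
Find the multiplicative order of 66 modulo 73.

24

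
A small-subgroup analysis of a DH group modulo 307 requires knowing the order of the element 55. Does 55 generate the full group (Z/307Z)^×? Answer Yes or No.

Yes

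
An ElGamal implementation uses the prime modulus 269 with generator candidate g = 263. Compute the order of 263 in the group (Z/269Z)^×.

67

ord(263) | φ(269) = 269 − 1 = 268 = 2^2 · 67.
Divisors of 268: 1, 2, 4, 67, 134, 268.
Compute 263^d (mod 269) for the divisors d until we hit 1:
263^1 ≡ 263
263^2 ≡ 36
263^4 ≡ 220
263^67 ≡ 1
Therefore the multiplicative order of 263 modulo 269 is 67.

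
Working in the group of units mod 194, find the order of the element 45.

32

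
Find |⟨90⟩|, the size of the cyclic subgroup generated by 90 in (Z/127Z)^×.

18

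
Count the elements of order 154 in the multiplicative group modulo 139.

φ(139) = 139 − 1 = 138 = 2 · 3 · 23.
Since (Z/139Z)^× is cyclic of order 138, the number of elements of order d is φ(d) when d | 138 and 0 otherwise.
Here 138 is not a multiple of 154, so there are no elements of order 154.

0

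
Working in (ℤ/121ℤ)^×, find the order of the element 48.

ord(48) | φ(121) = φ(11^2) = 11·(11−1) = 110 = 2 · 5 · 11.
Divisors of 110: 1, 2, 5, 10, 11, 22, 55, 110.
Test each divisor d:
48^1 ≡ 48 (mod 121)
48^2 ≡ 5 (mod 121)
48^5 ≡ 111 (mod 121)
48^10 ≡ 100 (mod 121)
48^11 ≡ 81 (mod 121)
48^22 ≡ 27 (mod 121)
48^55 ≡ 1 (mod 121) ✓
Therefore the multiplicative order of 48 modulo 121 is 55.

55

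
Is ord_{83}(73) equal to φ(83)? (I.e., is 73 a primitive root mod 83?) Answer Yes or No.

Yes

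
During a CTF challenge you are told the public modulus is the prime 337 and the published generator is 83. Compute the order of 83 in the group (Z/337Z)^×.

336

By Lagrange's theorem, ord_337(83) divides φ(337) = 337 − 1 = 336 = 2^4 · 3 · 7.
Divisors of 336: 1, 2, 3, 4, 6, 7, 8, 12, 14, 16, 21, 24, 28, 42, 48, 56, 84, 112, 168, 336.
Check 83^d mod 337 for each divisor in increasing order:
83^1 ≡ 83
83^2 ≡ 149
83^3 ≡ 235
83^4 ≡ 296
83^6 ≡ 294
83^7 ≡ 138
83^8 ≡ 333
83^12 ≡ 164
83^14 ≡ 172
83^16 ≡ 16
83^21 ≡ 146
83^24 ≡ 273
83^28 ≡ 265
83^42 ≡ 85
83^48 ≡ 52
83^56 ≡ 129
83^84 ≡ 148
83^112 ≡ 128
83^168 ≡ 336
83^336 ≡ 1
So ord_337(83) = 336.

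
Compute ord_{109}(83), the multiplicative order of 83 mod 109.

ord(83) | φ(109) = 109 − 1 = 108 = 2^2 · 3^3.
Divisors of 108: 1, 2, 3, 4, 6, 9, 12, 18, 27, 36, 54, 108.
Compute 83^d (mod 109) for the divisors d until we hit 1:
83^1 ≡ 83 (mod 109)
83^2 ≡ 22 (mod 109)
83^3 ≡ 82 (mod 109)
83^4 ≡ 48 (mod 109)
83^6 ≡ 75 (mod 109)
83^9 ≡ 46 (mod 109)
83^12 ≡ 66 (mod 109)
83^18 ≡ 45 (mod 109)
83^27 ≡ 108 (mod 109)
83^36 ≡ 63 (mod 109)
83^54 ≡ 1 (mod 109) ✓
Therefore the multiplicative order of 83 modulo 109 is 54.

54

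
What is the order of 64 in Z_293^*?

The order of 64 must divide φ(293) = 293 − 1 = 292 = 2^2 · 73.
Divisors of 292: 1, 2, 4, 73, 146, 292.
Check 64^d mod 293 for each divisor in increasing order:
64^1 ≡ 64
64^2 ≡ 287
64^4 ≡ 36
64^73 ≡ 292
64^146 ≡ 1
Hence ord(64) = 146.

146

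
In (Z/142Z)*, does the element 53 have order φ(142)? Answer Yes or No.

Yes

φ(142) = φ(2)·φ(71) = 1·70 = 70 = 2 · 5 · 7.
Test 53^(70/q) mod 142 for each prime factor q of 70:
53^35 ≡ 141 (mod 142)  [q = 2: ≢ 1 ✓]
53^14 ≡ 57 (mod 142)  [q = 5: ≢ 1 ✓]
53^10 ≡ 37 (mod 142)  [q = 7: ≢ 1 ✓]
None equal 1, so ord_142(53) = 70: 53 is a primitive root.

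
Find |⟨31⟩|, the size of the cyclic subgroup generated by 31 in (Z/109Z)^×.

Since 31 ∈ (Z/109Z)^×, its order divides φ(109) = 109 − 1 = 108 = 2^2 · 3^3.
Divisors of 108: 1, 2, 3, 4, 6, 9, 12, 18, 27, 36, 54, 108.
Compute 31^d (mod 109) for the divisors d until we hit 1:
31^1 ≡ 31
31^2 ≡ 89
31^3 ≡ 34
31^4 ≡ 73
31^6 ≡ 66
31^9 ≡ 64
31^12 ≡ 105
31^18 ≡ 63
31^27 ≡ 108
31^36 ≡ 45
31^54 ≡ 1
Hence ord(31) = 54.

54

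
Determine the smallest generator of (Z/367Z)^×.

6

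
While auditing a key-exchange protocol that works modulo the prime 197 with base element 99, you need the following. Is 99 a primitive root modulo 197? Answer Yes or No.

φ(197) = 197 − 1 = 196 = 2^2 · 7^2.
Test 99^(196/q) mod 197 for each prime factor q of 196:
99^98 ≡ 196 (mod 197)  [q = 2: ≢ 1 ✓]
99^28 ≡ 36 (mod 197)  [q = 7: ≢ 1 ✓]
None equal 1, so ord_197(99) = 196: 99 is a primitive root.

Yes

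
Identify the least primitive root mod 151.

φ(151) = 151 − 1 = 150 = 2 · 3 · 5^2.
g is a primitive root iff g^(150/q) ≢ 1 (mod 151) for each prime q ∈ {2, 3, 5}.
g = 2: 2^75 ≡ 1 — hits 1, so not a primitive root.
g = 3: 3^75 ≡ 150; 3^50 ≡ 1 — hits 1, so not a primitive root.
g = 4: 4^75 ≡ 1 — hits 1, so not a primitive root.
g = 5: 5^75 ≡ 1 — hits 1, so not a primitive root.
g = 6: 6^75 ≡ 150; 6^50 ≡ 32; 6^30 ≡ 59 — none is 1, so 6 is a primitive root.
The smallest primitive root modulo 151 is 6.

6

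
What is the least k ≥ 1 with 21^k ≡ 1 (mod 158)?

13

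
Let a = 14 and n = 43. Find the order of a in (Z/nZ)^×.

The order of 14 must divide φ(43) = 43 − 1 = 42 = 2 · 3 · 7.
Divisors of 42: 1, 2, 3, 6, 7, 14, 21, 42.
Compute 14^d (mod 43) for the divisors d until we hit 1:
14^1 ≡ 14 (mod 43)
14^2 ≡ 24 (mod 43)
14^3 ≡ 35 (mod 43)
14^6 ≡ 21 (mod 43)
14^7 ≡ 36 (mod 43)
14^14 ≡ 6 (mod 43)
14^21 ≡ 1 (mod 43) ✓
Therefore the multiplicative order of 14 modulo 43 is 21.

21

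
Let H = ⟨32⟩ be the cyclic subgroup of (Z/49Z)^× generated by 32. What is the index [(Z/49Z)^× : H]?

2

ord(32) | φ(49) = φ(7^2) = 7·(7−1) = 42 = 2 · 3 · 7.
Divisors of 42: 1, 2, 3, 6, 7, 14, 21, 42.
Compute 32^d (mod 49) for the divisors d until we hit 1:
32^1 ≡ 32 (mod 49)
32^2 ≡ 44 (mod 49)
32^3 ≡ 36 (mod 49)
32^6 ≡ 22 (mod 49)
32^7 ≡ 18 (mod 49)
32^14 ≡ 30 (mod 49)
32^21 ≡ 1 (mod 49) ✓
So ord_49(32) = 21, hence |⟨32⟩| = 21.
Index = |(Z/49Z)^×| / |⟨32⟩| = 42 / 21 = 2.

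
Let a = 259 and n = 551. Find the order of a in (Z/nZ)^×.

84

ord(259) | φ(551) = φ(19·29) = (19−1)·(29−1) = 18·28 = 504 = 2^3 · 3^2 · 7.
Divisors of 504: 1, 2, 3, 4, 6, 7, 8, 9, 12, 14, 18, 21, 24, 28, 36, 42, 56, 63, 72, 84, 126, 168, 252, 504.
Test each divisor d:
259^1 ≡ 259 (mod 551)
259^2 ≡ 410 (mod 551)
259^3 ≡ 398 (mod 551)
259^4 ≡ 45 (mod 551)
259^6 ≡ 267 (mod 551)
259^7 ≡ 278 (mod 551)
259^8 ≡ 372 (mod 551)
259^9 ≡ 474 (mod 551)
259^12 ≡ 210 (mod 551)
259^14 ≡ 144 (mod 551)
259^18 ≡ 419 (mod 551)
259^21 ≡ 360 (mod 551)
259^24 ≡ 20 (mod 551)
259^28 ≡ 349 (mod 551)
259^36 ≡ 343 (mod 551)
259^42 ≡ 115 (mod 551)
259^56 ≡ 30 (mod 551)
259^63 ≡ 75 (mod 551)
259^72 ≡ 286 (mod 551)
259^84 ≡ 1 (mod 551) ✓
The smallest such exponent is 84, so the order of 259 is 84.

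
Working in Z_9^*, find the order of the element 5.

6

ord(5) | φ(9) = φ(3^2) = 3·(3−1) = 6 = 2 · 3.
Divisors of 6: 1, 2, 3, 6.
Compute 5^d (mod 9) for the divisors d until we hit 1:
5^1 ≡ 5
5^2 ≡ 7
5^3 ≡ 8
5^6 ≡ 1
So ord_9(5) = 6.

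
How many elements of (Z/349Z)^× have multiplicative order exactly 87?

φ(349) = 349 − 1 = 348 = 2^2 · 3 · 29.
Since (Z/349Z)^× is cyclic of order 348, the number of elements of order d is φ(d) when d | 348 and 0 otherwise.
87 = 3 · 29 divides 348, and φ(87) = 56.

56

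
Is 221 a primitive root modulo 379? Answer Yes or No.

φ(379) = 379 − 1 = 378 = 2 · 3^3 · 7.
Test 221^(378/q) mod 379 for each prime factor q of 378:
221^189 ≡ 1 (mod 379)  [q = 2: ≡ 1 ✗]
221^126 ≡ 51 (mod 379)  [q = 3: ≢ 1 ✓]
221^54 ≡ 125 (mod 379)  [q = 7: ≢ 1 ✓]
221^189 ≡ 1 shows ord(221) | 189, strictly less than φ(379); not a primitive root.

No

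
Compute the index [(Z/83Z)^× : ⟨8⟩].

1

The order of 8 must divide φ(83) = 83 − 1 = 82 = 2 · 41.
Divisors of 82: 1, 2, 41, 82.
Evaluate successive powers at the divisors of 82:
8^1 ≡ 8 (mod 83)
8^2 ≡ 64 (mod 83)
8^41 ≡ 82 (mod 83)
8^82 ≡ 1 (mod 83) ✓
So ord_83(8) = 82, hence |⟨8⟩| = 82.
[(Z/83Z)^× : ⟨8⟩] = 82/82 = 1.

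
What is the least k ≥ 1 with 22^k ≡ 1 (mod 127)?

By Lagrange's theorem, ord_127(22) divides φ(127) = 127 − 1 = 126 = 2 · 3^2 · 7.
Divisors of 126: 1, 2, 3, 6, 7, 9, 14, 18, 21, 42, 63, 126.
Evaluate successive powers at the divisors of 126:
22^1 ≡ 22
22^2 ≡ 103
22^3 ≡ 107
22^6 ≡ 19
22^7 ≡ 37
22^9 ≡ 1
Therefore the multiplicative order of 22 modulo 127 is 9.

9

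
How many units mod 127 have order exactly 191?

φ(127) = 127 − 1 = 126 = 2 · 3^2 · 7.
Since (Z/127Z)^× is cyclic of order 126, the number of elements of order d is φ(d) when d | 126 and 0 otherwise.
191 does not divide 126, so no element of (Z/127Z)^× has order 191.

0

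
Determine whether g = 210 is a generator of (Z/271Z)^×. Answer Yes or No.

Yes

φ(271) = 271 − 1 = 270 = 2 · 3^3 · 5.
Test 210^(270/q) mod 271 for each prime factor q of 270:
210^135 ≡ 270 (mod 271)  [q = 2: ≢ 1 ✓]
210^90 ≡ 242 (mod 271)  [q = 3: ≢ 1 ✓]
210^54 ≡ 187 (mod 271)  [q = 5: ≢ 1 ✓]
All checks pass, so 210 has order 270 and is a primitive root modulo 271.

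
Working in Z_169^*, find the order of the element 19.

12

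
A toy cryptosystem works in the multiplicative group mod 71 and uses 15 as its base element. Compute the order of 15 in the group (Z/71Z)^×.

Since 15 ∈ (Z/71Z)^×, its order divides φ(71) = 71 − 1 = 70 = 2 · 5 · 7.
Divisors of 70: 1, 2, 5, 7, 10, 14, 35, 70.
Test each divisor d:
15^1 ≡ 15
15^2 ≡ 12
15^5 ≡ 30
15^7 ≡ 5
15^10 ≡ 48
15^14 ≡ 25
15^35 ≡ 1
Hence ord(15) = 35.

35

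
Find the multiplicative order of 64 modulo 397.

22

The order of 64 must divide φ(397) = 397 − 1 = 396 = 2^2 · 3^2 · 11.
Divisors of 396: 1, 2, 3, 4, 6, 9, 11, 12, 18, 22, 33, 36, 44, 66, 99, 132, 198, 396.
Check 64^d mod 397 for each divisor in increasing order:
64^1 ≡ 64 (mod 397)
64^2 ≡ 126 (mod 397)
64^3 ≡ 124 (mod 397)
64^4 ≡ 393 (mod 397)
64^6 ≡ 290 (mod 397)
64^9 ≡ 230 (mod 397)
64^11 ≡ 396 (mod 397)
64^12 ≡ 333 (mod 397)
64^18 ≡ 99 (mod 397)
64^22 ≡ 1 (mod 397) ✓
Therefore the multiplicative order of 64 modulo 397 is 22.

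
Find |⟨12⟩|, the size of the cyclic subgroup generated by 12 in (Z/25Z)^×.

20

By Lagrange's theorem, ord_25(12) divides φ(25) = φ(5^2) = 5·(5−1) = 20 = 2^2 · 5.
Divisors of 20: 1, 2, 4, 5, 10, 20.
Check 12^d mod 25 for each divisor in increasing order:
12^1 ≡ 12
12^2 ≡ 19
12^4 ≡ 11
12^5 ≡ 7
12^10 ≡ 24
12^20 ≡ 1
The smallest such exponent is 20, so the order of 12 is 20.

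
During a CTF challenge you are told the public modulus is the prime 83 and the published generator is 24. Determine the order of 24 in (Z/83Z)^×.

82

By Lagrange's theorem, ord_83(24) divides φ(83) = 83 − 1 = 82 = 2 · 41.
Divisors of 82: 1, 2, 41, 82.
Evaluate successive powers at the divisors of 82:
24^1 ≡ 24 (mod 83)
24^2 ≡ 78 (mod 83)
24^41 ≡ 82 (mod 83)
24^82 ≡ 1 (mod 83) ✓
Therefore the multiplicative order of 24 modulo 83 is 82.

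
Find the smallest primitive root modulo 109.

6

φ(109) = 109 − 1 = 108 = 2^2 · 3^3.
Test candidates g = 2, 3, … against the prime factors q ∈ {2, 3} of φ(109): g is a generator iff g^(108/q) ≢ 1 for every such q.
g = 2: 2^54 ≡ 108; 2^36 ≡ 1 — hits 1, so not a primitive root.
g = 3: 3^54 ≡ 1 — hits 1, so not a primitive root.
g = 4: 4^54 ≡ 1 — hits 1, so not a primitive root.
g = 5: 5^54 ≡ 1 — hits 1, so not a primitive root.
g = 6: 6^54 ≡ 108; 6^36 ≡ 63 — none is 1, so 6 is a primitive root.
So 6 is the smallest generator of (Z/109Z)^×.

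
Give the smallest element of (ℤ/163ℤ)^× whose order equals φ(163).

φ(163) = 163 − 1 = 162 = 2 · 3^4.
Test candidates g = 2, 3, … against the prime factors q ∈ {2, 3} of φ(163): g is a generator iff g^(162/q) ≢ 1 for every such q.
g = 2: 2^81 ≡ 162; 2^54 ≡ 104 — none is 1, so 2 is a primitive root.
So 2 is the smallest generator of (Z/163Z)^×.

2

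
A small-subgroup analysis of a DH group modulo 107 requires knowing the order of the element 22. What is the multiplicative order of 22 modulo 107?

106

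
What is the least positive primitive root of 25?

2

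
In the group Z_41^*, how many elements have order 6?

0

φ(41) = 41 − 1 = 40 = 2^3 · 5.
In a cyclic group of order 40, there are φ(d) elements of order d for each divisor d of 40, and zero for non-divisors.
6 does not divide 40, so no element of (Z/41Z)^× has order 6.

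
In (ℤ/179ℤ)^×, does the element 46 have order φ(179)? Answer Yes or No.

φ(179) = 179 − 1 = 178 = 2 · 89.
An element g generates (Z/179Z)^× iff g^(178/q) ≢ 1 (mod 179) for each prime q ∈ {2, 89}.
46^89 ≡ 1 (mod 179)  [q = 2: ≡ 1 ✗]
46^2 ≡ 147 (mod 179)  [q = 89: ≢ 1 ✓]
46^89 ≡ 1 shows ord(46) | 89, strictly less than φ(179); not a primitive root.

No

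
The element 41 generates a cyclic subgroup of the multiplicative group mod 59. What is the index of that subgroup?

The order of 41 must divide φ(59) = 59 − 1 = 58 = 2 · 29.
Divisors of 58: 1, 2, 29, 58.
Evaluate successive powers at the divisors of 58:
41^1 ≡ 41
41^2 ≡ 29
41^29 ≡ 1
So ord_59(41) = 29, hence |⟨41⟩| = 29.
The index is φ(59) / ord(41) = 58 / 29 = 2.

2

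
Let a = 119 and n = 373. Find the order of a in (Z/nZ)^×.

31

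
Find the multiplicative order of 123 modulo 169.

ord(123) | φ(169) = φ(13^2) = 13·(13−1) = 156 = 2^2 · 3 · 13.
Divisors of 156: 1, 2, 3, 4, 6, 12, 13, 26, 39, 52, 78, 156.
Compute 123^d (mod 169) for the divisors d until we hit 1:
123^1 ≡ 123 (mod 169)
123^2 ≡ 88 (mod 169)
123^3 ≡ 8 (mod 169)
123^4 ≡ 139 (mod 169)
123^6 ≡ 64 (mod 169)
123^12 ≡ 40 (mod 169)
123^13 ≡ 19 (mod 169)
123^26 ≡ 23 (mod 169)
123^39 ≡ 99 (mod 169)
123^52 ≡ 22 (mod 169)
123^78 ≡ 168 (mod 169)
123^156 ≡ 1 (mod 169) ✓
Therefore the multiplicative order of 123 modulo 169 is 156.

156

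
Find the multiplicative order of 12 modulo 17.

Since 12 ∈ (Z/17Z)^×, its order divides φ(17) = 17 − 1 = 16 = 2^4.
Divisors of 16: 1, 2, 4, 8, 16.
Evaluate successive powers at the divisors of 16:
12^1 ≡ 12
12^2 ≡ 8
12^4 ≡ 13
12^8 ≡ 16
12^16 ≡ 1
Hence ord(12) = 16.

16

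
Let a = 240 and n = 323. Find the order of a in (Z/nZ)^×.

24

The order of 240 must divide φ(323) = φ(17·19) = (17−1)·(19−1) = 16·18 = 288 = 2^5 · 3^2.
Divisors of 288: 1, 2, 3, 4, 6, 8, 9, 12, 16, 18, 24, 32, 36, 48, 72, 96, 144, 288.
Evaluate successive powers at the divisors of 288:
240^1 ≡ 240
240^2 ≡ 106
240^3 ≡ 246
240^4 ≡ 254
240^6 ≡ 115
240^8 ≡ 239
240^9 ≡ 189
240^12 ≡ 305
240^16 ≡ 273
240^18 ≡ 191
240^24 ≡ 1
Hence ord(240) = 24.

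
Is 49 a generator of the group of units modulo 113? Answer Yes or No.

No

φ(113) = 113 − 1 = 112 = 2^4 · 7.
An element g generates (Z/113Z)^× iff g^(112/q) ≢ 1 (mod 113) for each prime q ∈ {2, 7}.
49^56 ≡ 1 (mod 113)  [q = 2: ≡ 1 ✗]
49^16 ≡ 28 (mod 113)  [q = 7: ≢ 1 ✓]
Since 49^56 ≡ 1, the order of 49 divides 56 < 112, so 49 is not a primitive root.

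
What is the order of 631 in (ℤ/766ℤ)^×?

By Lagrange's theorem, ord_766(631) divides φ(766) = φ(2)·φ(383) = 1·382 = 382 = 2 · 191.
Divisors of 382: 1, 2, 191, 382.
Evaluate successive powers at the divisors of 382:
631^1 ≡ 631 (mod 766)
631^2 ≡ 607 (mod 766)
631^191 ≡ 1 (mod 766) ✓
Therefore the multiplicative order of 631 modulo 766 is 191.

191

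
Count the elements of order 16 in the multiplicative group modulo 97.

8

φ(97) = 97 − 1 = 96 = 2^5 · 3.
In a cyclic group of order 96, there are φ(d) elements of order d for each divisor d of 96, and zero for non-divisors.
16 = 2^4 divides 96, and φ(16) = 8.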